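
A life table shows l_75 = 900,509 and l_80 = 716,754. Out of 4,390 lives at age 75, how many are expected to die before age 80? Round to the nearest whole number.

The relevant probability is 1 − 716,754/900,509 = 0.204057.
Expected number = 4,390 × 0.204057 = 896.

896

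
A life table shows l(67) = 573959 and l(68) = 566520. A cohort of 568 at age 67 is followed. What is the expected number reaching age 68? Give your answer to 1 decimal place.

560.6

The relevant probability is 566520/573959 = 0.987039.
Expected number = 568 × 0.987039 = 560.6.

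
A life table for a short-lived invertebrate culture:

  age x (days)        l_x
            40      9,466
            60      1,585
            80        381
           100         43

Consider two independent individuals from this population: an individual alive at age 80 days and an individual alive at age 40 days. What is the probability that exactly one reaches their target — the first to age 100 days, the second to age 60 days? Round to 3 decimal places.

0.243

p₁ = l_100/l_80 = 43/381 = 0.112861; p₂ = l_60/l_40 = 1,585/9,466 = 0.167441.
P(exactly one) = p₁(1−p₂) + (1−p₁)p₂ = 0.093963 + 0.148543 = 0.242507.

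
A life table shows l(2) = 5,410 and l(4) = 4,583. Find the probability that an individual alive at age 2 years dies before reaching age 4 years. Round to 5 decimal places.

0.15287

P(die before 4 | alive at 2) = 1 − l(4)/l(2) = 1 − 4,583/5,410 = (827)/5,410 = 0.152865.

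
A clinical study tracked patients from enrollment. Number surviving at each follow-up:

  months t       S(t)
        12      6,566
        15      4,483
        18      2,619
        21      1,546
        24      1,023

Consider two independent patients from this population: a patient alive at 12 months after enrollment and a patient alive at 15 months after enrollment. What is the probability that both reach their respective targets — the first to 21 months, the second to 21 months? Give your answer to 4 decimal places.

0.0812

p₁ = S(21)/S(12) = 1,546/6,566 = 0.235455; p₂ = S(21)/S(15) = 1,546/4,483 = 0.344858.
P(both) = p₁ × p₂ = 0.235455 × 0.344858 = 0.081199.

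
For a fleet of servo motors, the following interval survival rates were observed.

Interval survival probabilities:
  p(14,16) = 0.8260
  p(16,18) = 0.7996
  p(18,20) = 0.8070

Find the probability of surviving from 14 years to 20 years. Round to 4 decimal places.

Survival from 14 to 20 is the product of surviving each interval: 0.8260 × 0.7996 × 0.8070.
= 0.532999.

0.5330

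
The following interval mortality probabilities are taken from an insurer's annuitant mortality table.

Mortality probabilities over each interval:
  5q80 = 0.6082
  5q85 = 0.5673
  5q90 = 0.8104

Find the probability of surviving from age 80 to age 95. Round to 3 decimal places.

0.032

The overall survival probability is (1 − 0.6082) × (1 − 0.5673) × (1 − 0.8104).
= 0.3918 × 0.4327 × 0.1896 = 0.032143.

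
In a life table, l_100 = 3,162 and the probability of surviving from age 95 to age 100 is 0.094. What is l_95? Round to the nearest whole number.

l_95 = l_100 / p = 3,162 / 0.094 = 33638.

33638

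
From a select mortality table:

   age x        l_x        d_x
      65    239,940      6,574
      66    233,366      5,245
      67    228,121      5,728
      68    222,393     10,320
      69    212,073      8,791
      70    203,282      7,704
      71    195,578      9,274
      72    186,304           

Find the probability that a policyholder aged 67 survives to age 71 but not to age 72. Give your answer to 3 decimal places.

0.041

This is the probability of reaching 71 but not 72, conditional on being alive at 67: (l_71 − l_72) / l_67.
= (195,578 − 186,304) / 228,121 = 9,274 / 228,121 = 0.040654.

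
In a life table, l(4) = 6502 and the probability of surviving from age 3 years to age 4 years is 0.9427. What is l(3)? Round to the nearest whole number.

6897

l(3) = l(4) / p = 6502 / 0.9427 = 6897.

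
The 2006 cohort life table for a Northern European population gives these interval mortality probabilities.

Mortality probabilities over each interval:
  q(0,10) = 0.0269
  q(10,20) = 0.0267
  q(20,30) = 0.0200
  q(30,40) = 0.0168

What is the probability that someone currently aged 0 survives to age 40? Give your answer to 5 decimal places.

0.91258

Chaining the interval survival probabilities: (1 − 0.0269) × (1 − 0.0267) × (1 − 0.0200) × (1 − 0.0168).
= 0.9731 × 0.9733 × 0.9800 × 0.9832 = 0.912583.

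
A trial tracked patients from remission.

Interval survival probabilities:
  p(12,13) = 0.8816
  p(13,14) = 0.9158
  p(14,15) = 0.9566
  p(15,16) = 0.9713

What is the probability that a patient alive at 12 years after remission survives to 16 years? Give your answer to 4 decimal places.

Survival from 12 to 16 is the product of surviving each interval: 0.8816 × 0.9158 × 0.9566 × 0.9713.
= 0.750164.

0.7502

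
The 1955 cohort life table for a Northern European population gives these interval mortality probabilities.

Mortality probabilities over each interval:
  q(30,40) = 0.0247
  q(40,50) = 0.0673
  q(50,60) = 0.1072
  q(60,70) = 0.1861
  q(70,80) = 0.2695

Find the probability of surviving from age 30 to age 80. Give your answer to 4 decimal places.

The overall survival probability is (1 − 0.0247) × (1 − 0.0673) × (1 − 0.1072) × (1 − 0.1861) × (1 − 0.2695).
= 0.9753 × 0.9327 × 0.8928 × 0.8139 × 0.7305 = 0.482865.

0.4829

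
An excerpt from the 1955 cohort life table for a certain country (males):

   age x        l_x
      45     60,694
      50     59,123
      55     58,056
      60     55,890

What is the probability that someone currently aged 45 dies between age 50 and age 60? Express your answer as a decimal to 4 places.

0.0533

We want 5|10q45 = (l_50 − l_60)/l_45.
This is the probability of reaching 50 but not 60, conditional on being alive at 45: (l_50 − l_60) / l_45.
= (59,123 − 55,890) / 60,694 = 3,233 / 60,694 = 0.053267.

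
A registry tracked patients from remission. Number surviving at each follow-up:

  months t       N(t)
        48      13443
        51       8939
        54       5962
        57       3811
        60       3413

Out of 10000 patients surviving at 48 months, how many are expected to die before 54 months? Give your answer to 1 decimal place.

5565.0

The relevant probability is 1 − 5962/13443 = 0.556498.
Expected number = 10000 × 0.556498 = 5565.0.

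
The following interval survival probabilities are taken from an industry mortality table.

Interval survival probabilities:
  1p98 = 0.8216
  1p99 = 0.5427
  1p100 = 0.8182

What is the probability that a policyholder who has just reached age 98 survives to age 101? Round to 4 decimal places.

Chaining the interval survival probabilities: 0.8216 × 0.5427 × 0.8182.
= 0.364821.

0.3648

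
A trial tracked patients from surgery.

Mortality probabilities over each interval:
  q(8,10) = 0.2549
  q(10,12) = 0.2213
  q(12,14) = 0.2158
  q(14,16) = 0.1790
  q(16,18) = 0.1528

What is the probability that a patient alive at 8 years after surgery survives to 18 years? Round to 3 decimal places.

0.316

Chaining the interval survival probabilities: (1 − 0.2549) × (1 − 0.2213) × (1 − 0.2158) × (1 − 0.1790) × (1 − 0.1528).
= 0.7451 × 0.7787 × 0.7842 × 0.8210 × 0.8472 = 0.316476.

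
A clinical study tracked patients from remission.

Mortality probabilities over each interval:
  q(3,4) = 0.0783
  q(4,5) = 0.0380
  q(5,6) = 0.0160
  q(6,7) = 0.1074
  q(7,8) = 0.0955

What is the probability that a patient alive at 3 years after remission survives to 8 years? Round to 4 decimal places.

P(survive 3→8) = (1 − 0.0783) × (1 − 0.0380) × (1 − 0.0160) × (1 − 0.1074) × (1 − 0.0955).
= 0.9217 × 0.9620 × 0.9840 × 0.8926 × 0.9045 = 0.704410.

0.7044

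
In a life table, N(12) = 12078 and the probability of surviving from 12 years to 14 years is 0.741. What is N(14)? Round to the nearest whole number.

N(14) = N(12) × p = 12078 × 0.741 = 8950.

8950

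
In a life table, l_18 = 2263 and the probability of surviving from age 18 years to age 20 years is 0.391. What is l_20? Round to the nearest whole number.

885

l_20 = l_18 × p = 2263 × 0.391 = 885.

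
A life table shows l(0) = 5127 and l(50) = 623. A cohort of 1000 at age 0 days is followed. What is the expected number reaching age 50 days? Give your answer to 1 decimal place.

121.5

The relevant probability is 623/5127 = 0.121514.
Expected number = 1000 × 0.121514 = 121.5.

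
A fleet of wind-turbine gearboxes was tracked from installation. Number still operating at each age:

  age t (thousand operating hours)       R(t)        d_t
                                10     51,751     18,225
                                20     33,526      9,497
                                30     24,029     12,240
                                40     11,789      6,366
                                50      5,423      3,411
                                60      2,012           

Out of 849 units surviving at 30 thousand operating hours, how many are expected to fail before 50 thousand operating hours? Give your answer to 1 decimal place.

The relevant probability is 1 − 5,423/24,029 = 0.774314.
Expected number = 849 × 0.774314 = 657.4.

657.4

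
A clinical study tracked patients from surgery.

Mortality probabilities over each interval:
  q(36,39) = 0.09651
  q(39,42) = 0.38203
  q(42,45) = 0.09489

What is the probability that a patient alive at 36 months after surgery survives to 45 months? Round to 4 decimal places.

0.5053

P(survive 36→45) = (1 − 0.09651) × (1 − 0.38203) × (1 − 0.09489).
= 0.90349 × 0.61797 × 0.90511 = 0.505350.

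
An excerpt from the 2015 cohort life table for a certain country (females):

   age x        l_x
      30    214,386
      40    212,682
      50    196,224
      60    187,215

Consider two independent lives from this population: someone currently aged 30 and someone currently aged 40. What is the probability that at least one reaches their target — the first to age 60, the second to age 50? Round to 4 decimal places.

p₁ = l_60/l_30 = 187,215/214,386 = 0.873261; p₂ = l_50/l_40 = 196,224/212,682 = 0.922617.
P(at least one) = 1 − (1−p₁)(1−p₂) = 1 − 0.126739 × 0.077383 = 0.990193.

0.9902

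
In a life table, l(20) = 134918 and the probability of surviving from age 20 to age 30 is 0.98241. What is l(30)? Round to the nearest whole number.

132545

l(30) = l(20) × p = 134918 × 0.98241 = 132545.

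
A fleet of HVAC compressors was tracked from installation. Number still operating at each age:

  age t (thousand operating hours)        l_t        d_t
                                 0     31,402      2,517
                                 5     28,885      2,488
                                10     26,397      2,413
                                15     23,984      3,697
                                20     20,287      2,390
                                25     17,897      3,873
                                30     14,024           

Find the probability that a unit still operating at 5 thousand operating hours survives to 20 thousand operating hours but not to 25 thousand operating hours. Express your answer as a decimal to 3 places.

0.083

This is the probability of reaching 20 but not 25, conditional on being operational at 5: (l_20 − l_25) / l_5.
= (20,287 − 17,897) / 28,885 = 2,390 / 28,885 = 0.082742.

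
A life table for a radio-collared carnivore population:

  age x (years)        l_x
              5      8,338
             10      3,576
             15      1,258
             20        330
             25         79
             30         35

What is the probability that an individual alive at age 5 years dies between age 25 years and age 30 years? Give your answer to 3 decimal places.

0.005

This is the probability of reaching 25 but not 30, conditional on being alive at 5: (l_25 − l_30) / l_5.
= (79 − 35) / 8,338 = 44 / 8,338 = 0.005277.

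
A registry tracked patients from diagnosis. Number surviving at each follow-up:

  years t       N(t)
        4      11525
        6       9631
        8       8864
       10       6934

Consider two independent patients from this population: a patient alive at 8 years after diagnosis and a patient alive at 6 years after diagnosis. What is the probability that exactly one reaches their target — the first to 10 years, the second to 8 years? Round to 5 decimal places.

0.26269

p₁ = N(10)/N(8) = 6934/8864 = 0.782265; p₂ = N(8)/N(6) = 8864/9631 = 0.920361.
P(exactly one) = p₁(1−p₂) + (1−p₁)p₂ = 0.062299 + 0.200395 = 0.262694.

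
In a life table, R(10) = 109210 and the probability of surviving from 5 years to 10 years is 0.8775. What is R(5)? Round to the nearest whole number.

124456

R(5) = R(10) / p = 109210 / 0.8775 = 124456.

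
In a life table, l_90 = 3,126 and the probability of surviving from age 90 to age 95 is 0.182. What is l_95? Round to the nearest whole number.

l_95 = l_90 × p = 3,126 × 0.182 = 569.

569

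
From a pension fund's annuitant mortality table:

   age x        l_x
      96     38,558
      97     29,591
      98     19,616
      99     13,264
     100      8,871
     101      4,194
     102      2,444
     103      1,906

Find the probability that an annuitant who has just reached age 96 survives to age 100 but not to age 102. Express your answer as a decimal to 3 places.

This is the probability of reaching 100 but not 102, conditional on being alive at 96: (l_100 − l_102) / l_96.
= (8,871 − 2,444) / 38,558 = 6,427 / 38,558 = 0.166684.

0.167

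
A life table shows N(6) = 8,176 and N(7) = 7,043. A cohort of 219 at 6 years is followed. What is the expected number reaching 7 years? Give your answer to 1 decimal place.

188.7

The relevant probability is 7,043/8,176 = 0.861424.
Expected number = 219 × 0.861424 = 188.7.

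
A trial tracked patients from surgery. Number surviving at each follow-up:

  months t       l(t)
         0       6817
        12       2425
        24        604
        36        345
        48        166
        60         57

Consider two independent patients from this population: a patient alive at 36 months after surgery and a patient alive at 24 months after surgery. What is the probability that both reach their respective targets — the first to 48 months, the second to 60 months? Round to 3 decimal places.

p₁ = l(48)/l(36) = 166/345 = 0.481159; p₂ = l(60)/l(24) = 57/604 = 0.094371.
P(both) = p₁ × p₂ = 0.481159 × 0.094371 = 0.045407.

0.045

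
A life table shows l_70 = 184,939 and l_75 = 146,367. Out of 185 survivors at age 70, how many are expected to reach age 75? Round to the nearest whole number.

146

The relevant probability is 146,367/184,939 = 0.791434.
Expected number = 185 × 0.791434 = 146.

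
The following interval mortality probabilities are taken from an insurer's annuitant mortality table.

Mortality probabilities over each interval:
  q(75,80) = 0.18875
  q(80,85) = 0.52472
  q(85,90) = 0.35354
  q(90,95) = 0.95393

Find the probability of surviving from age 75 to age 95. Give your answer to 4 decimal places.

The overall survival probability is (1 − 0.18875) × (1 − 0.52472) × (1 − 0.35354) × (1 − 0.95393).
= 0.81125 × 0.47528 × 0.64646 × 0.04607 = 0.011483.

0.0115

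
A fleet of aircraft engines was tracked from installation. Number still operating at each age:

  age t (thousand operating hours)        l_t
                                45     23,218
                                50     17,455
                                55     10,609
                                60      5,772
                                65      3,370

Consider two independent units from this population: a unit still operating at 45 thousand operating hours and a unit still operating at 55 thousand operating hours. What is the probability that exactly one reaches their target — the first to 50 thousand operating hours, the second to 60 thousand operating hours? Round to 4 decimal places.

p₁ = l_50/l_45 = 17,455/23,218 = 0.751787; p₂ = l_60/l_55 = 5,772/10,609 = 0.544066.
P(exactly one) = p₁(1−p₂) + (1−p₁)p₂ = 0.342765 + 0.135044 = 0.477810.

0.4778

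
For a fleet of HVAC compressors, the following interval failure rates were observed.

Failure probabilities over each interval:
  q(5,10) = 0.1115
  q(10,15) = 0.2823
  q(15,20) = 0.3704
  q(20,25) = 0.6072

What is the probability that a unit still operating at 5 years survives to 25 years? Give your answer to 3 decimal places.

0.158

Chaining the interval survival probabilities: (1 − 0.1115) × (1 − 0.2823) × (1 − 0.3704) × (1 − 0.6072).
= 0.8885 × 0.7177 × 0.6296 × 0.3928 = 0.157702.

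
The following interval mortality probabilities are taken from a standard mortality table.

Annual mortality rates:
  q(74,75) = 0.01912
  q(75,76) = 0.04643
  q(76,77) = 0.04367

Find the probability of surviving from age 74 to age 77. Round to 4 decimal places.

0.8945

P(survive 74→77) = (1 − 0.01912) × (1 − 0.04643) × (1 − 0.04367).
= 0.98088 × 0.95357 × 0.95633 = 0.894492.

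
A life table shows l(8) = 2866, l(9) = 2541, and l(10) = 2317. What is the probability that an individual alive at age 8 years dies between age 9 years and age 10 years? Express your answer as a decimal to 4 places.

0.0782

This is the probability of reaching 9 but not 10, conditional on being alive at 8: (l(9) − l(10)) / l(8).
= (2541 − 2317) / 2866 = 224 / 2866 = 0.078158.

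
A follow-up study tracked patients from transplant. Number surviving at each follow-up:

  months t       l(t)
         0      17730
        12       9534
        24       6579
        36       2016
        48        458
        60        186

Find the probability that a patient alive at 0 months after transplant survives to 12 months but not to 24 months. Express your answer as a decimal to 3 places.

This is the probability of reaching 12 but not 24, conditional on being alive at 0: (l(12) − l(24)) / l(0).
= (9534 − 6579) / 17730 = 2955 / 17730 = 0.166667.

0.167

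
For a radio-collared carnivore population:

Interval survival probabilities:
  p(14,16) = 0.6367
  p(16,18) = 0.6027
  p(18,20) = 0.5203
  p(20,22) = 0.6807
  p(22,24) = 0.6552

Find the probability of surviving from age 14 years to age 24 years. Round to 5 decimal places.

The overall survival probability is 0.6367 × 0.6027 × 0.5203 × 0.6807 × 0.6552.
= 0.089047.

0.08905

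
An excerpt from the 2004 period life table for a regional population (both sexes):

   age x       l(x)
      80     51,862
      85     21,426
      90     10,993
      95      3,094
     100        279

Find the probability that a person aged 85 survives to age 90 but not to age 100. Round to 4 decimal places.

0.5000

This is the probability of reaching 90 but not 100, conditional on being alive at 85: (l(90) − l(100)) / l(85).
= (10,993 − 279) / 21,426 = 10,714 / 21,426 = 0.500047.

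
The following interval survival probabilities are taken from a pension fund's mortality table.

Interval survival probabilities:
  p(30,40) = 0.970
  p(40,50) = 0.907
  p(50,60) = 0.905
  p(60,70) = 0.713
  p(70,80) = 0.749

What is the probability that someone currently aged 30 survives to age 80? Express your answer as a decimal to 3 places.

0.425

P(survive 30→80) = 0.970 × 0.907 × 0.905 × 0.713 × 0.749.
= 0.425206.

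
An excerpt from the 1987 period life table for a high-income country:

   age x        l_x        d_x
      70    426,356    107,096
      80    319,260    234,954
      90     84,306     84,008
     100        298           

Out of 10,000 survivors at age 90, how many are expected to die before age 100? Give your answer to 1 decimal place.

The relevant probability is 1 − 298/84,306 = 0.996465.
Expected number = 10,000 × 0.996465 = 9964.7.

9964.7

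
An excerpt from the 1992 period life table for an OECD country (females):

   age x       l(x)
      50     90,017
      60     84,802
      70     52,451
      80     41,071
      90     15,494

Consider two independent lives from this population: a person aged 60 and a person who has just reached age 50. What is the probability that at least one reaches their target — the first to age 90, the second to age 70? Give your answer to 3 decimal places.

p₁ = l(90)/l(60) = 15,494/84,802 = 0.182708; p₂ = l(70)/l(50) = 52,451/90,017 = 0.582679.
P(at least one) = 1 − (1−p₁)(1−p₂) = 1 − 0.817292 × 0.417321 = 0.658927.

0.659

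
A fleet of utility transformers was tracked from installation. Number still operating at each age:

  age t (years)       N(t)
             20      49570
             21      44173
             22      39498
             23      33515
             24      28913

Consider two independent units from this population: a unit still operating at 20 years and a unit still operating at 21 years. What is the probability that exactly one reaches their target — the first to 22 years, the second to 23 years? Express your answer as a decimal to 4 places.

p₁ = N(22)/N(20) = 39498/49570 = 0.796813; p₂ = N(23)/N(21) = 33515/44173 = 0.758721.
P(exactly one) = p₁(1−p₂) + (1−p₁)p₂ = 0.192254 + 0.154162 = 0.346416.

0.3464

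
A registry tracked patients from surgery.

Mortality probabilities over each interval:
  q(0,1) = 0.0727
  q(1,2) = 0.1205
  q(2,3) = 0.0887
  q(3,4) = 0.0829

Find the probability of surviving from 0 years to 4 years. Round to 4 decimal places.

0.6816

P(survive 0→4) = (1 − 0.0727) × (1 − 0.1205) × (1 − 0.0887) × (1 − 0.0829).
= 0.9273 × 0.8795 × 0.9113 × 0.9171 = 0.681607.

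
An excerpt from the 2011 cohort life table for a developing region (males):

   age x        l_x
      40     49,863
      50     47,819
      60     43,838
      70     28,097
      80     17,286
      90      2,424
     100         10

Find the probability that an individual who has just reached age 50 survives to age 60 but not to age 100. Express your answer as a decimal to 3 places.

This is the probability of reaching 60 but not 100, conditional on being alive at 50: (l_60 − l_100) / l_50.
= (43,838 − 10) / 47,819 = 43,828 / 47,819 = 0.916539.

0.917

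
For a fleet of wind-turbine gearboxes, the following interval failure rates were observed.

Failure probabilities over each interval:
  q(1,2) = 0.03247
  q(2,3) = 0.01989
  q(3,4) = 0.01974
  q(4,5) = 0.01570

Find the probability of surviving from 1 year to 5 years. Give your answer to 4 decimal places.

0.9150

Chaining the interval survival probabilities: (1 − 0.03247) × (1 − 0.01989) × (1 − 0.01974) × (1 − 0.01570).
= 0.96753 × 0.98011 × 0.98026 × 0.98430 = 0.914972.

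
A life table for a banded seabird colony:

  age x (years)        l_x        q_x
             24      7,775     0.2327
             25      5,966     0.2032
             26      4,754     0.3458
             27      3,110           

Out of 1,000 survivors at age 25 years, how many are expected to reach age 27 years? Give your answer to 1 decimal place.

The relevant probability is 3,110/5,966 = 0.521287.
Expected number = 1,000 × 0.521287 = 521.3.

521.3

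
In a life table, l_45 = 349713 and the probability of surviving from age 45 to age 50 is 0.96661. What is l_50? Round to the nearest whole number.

338036

l_50 = l_45 × p = 349713 × 0.96661 = 338036.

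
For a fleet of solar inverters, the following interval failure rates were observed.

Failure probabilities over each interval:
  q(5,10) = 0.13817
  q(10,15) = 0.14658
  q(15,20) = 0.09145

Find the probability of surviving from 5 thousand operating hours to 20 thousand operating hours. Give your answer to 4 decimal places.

0.6682

Chaining the interval survival probabilities: (1 − 0.13817) × (1 − 0.14658) × (1 − 0.09145).
= 0.86183 × 0.85342 × 0.90855 = 0.668241.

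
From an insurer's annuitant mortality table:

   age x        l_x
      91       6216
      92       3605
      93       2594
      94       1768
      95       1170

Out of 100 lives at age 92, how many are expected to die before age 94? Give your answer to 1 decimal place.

The relevant probability is 1 − 1768/3605 = 0.509570.
Expected number = 100 × 0.509570 = 51.0.

51.0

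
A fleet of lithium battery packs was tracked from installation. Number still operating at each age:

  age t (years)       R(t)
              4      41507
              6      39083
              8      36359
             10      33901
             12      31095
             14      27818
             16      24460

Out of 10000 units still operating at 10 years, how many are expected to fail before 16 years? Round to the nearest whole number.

2785

The relevant probability is 1 − 24460/33901 = 0.278487.
Expected number = 10000 × 0.278487 = 2785.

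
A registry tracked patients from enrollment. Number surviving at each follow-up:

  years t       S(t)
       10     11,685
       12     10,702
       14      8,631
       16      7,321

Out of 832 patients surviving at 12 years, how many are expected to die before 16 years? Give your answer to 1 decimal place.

262.8

The relevant probability is 1 − 7,321/10,702 = 0.315922.
Expected number = 832 × 0.315922 = 262.8.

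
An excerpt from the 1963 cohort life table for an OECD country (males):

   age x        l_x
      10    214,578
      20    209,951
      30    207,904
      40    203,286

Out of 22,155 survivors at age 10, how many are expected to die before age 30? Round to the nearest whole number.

689

The relevant probability is 1 − 207,904/214,578 = 0.031103.
Expected number = 22,155 × 0.031103 = 689.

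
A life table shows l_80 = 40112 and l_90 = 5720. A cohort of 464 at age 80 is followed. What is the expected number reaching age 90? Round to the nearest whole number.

66

The relevant probability is 5720/40112 = 0.142601.
Expected number = 464 × 0.142601 = 66.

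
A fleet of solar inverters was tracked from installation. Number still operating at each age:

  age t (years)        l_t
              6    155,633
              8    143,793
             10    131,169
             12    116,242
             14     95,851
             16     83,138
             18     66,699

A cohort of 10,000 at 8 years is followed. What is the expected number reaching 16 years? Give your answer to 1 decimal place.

5781.8

The relevant probability is 83,138/143,793 = 0.578178.
Expected number = 10,000 × 0.578178 = 5781.8.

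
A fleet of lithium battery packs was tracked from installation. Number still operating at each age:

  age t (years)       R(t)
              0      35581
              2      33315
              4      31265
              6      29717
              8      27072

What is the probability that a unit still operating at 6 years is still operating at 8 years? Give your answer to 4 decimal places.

The conditional survival probability is R(8)/R(6) = 27072/29717 = 0.910994.

0.9110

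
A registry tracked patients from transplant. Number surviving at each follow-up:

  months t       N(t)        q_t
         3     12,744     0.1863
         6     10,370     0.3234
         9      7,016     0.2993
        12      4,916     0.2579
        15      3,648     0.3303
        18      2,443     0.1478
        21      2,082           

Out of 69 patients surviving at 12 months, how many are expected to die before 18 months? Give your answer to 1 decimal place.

The relevant probability is 1 − 2,443/4,916 = 0.503051.
Expected number = 69 × 0.503051 = 34.7.

34.7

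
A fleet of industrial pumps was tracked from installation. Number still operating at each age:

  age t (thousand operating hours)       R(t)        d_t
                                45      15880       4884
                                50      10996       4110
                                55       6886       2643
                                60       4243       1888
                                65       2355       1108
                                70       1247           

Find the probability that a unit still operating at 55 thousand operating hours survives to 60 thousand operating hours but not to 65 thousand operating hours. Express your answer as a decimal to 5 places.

This is the probability of reaching 60 but not 65, conditional on being operational at 55: (R(60) − R(65)) / R(55).
= (4243 − 2355) / 6886 = 1888 / 6886 = 0.274179.

0.27418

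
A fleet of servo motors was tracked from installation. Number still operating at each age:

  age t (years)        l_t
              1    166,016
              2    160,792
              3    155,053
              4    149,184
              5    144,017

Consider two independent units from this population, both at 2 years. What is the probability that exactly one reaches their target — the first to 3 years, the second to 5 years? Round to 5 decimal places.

p₁ = l_3/l_2 = 155,053/160,792 = 0.964308; p₂ = l_5/l_2 = 144,017/160,792 = 0.895673.
P(exactly one) = p₁(1−p₂) + (1−p₁)p₂ = 0.100603 + 0.031968 = 0.132572.

0.13257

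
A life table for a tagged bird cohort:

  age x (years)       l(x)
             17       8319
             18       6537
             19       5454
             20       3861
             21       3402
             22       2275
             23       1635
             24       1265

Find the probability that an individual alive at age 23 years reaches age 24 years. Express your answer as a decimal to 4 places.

0.7737

The conditional survival probability is l(24)/l(23) = 1265/1635 = 0.773700.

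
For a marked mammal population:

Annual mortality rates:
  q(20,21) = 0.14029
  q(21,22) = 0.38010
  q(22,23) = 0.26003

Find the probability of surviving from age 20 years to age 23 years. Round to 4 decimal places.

The overall survival probability is (1 − 0.14029) × (1 − 0.38010) × (1 − 0.26003).
= 0.85971 × 0.61990 × 0.73997 = 0.394355.

0.3944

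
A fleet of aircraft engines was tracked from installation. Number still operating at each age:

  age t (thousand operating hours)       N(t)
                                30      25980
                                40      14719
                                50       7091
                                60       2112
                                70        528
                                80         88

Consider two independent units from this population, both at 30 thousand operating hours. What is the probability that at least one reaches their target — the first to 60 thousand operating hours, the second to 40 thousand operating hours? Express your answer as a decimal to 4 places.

p₁ = N(60)/N(30) = 2112/25980 = 0.081293; p₂ = N(40)/N(30) = 14719/25980 = 0.566551.
P(at least one) = 1 − (1−p₁)(1−p₂) = 1 − 0.918707 × 0.433449 = 0.601787.

0.6018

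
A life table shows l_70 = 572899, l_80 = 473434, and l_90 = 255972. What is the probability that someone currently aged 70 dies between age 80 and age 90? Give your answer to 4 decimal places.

0.3796

We want 10|10q70 = (l_80 − l_90)/l_70.
This is the probability of reaching 80 but not 90, conditional on being alive at 70: (l_80 − l_90) / l_70.
= (473434 − 255972) / 572899 = 217462 / 572899 = 0.379582.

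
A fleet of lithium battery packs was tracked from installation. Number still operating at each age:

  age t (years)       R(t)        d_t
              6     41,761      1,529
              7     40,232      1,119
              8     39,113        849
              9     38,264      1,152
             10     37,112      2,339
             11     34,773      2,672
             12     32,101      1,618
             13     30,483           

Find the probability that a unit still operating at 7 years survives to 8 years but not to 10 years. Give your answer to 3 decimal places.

0.050

This is the probability of reaching 8 but not 10, conditional on being operational at 7: (R(8) − R(10)) / R(7).
= (39,113 − 37,112) / 40,232 = 2,001 / 40,232 = 0.049737.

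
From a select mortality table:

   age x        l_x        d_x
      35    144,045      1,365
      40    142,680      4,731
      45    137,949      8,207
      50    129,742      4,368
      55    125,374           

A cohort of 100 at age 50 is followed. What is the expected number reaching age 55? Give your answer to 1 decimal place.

96.6

The relevant probability is 125,374/129,742 = 0.966333.
Expected number = 100 × 0.966333 = 96.6.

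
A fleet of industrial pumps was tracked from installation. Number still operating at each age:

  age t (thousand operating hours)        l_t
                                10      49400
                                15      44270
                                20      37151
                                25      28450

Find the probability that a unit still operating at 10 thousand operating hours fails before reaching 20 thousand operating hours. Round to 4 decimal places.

0.2480

P(fail before 20 | operational at 10) = 1 − l_20/l_10 = 1 − 37151/49400 = (12249)/49400 = 0.247955.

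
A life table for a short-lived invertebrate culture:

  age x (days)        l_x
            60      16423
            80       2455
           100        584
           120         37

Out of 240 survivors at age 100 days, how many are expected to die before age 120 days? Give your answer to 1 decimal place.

The relevant probability is 1 − 37/584 = 0.936644.
Expected number = 240 × 0.936644 = 224.8.

224.8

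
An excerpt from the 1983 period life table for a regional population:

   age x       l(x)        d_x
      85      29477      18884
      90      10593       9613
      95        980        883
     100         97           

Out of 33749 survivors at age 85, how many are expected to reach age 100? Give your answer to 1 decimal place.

111.1

The relevant probability is 97/29477 = 0.003291.
Expected number = 33749 × 0.003291 = 111.1.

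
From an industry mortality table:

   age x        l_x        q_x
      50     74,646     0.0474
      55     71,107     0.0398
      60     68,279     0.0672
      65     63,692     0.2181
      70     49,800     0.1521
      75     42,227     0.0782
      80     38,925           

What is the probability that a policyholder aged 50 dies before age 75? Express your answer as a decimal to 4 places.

0.4343

P(die before 75 | alive at 50) = 1 − l_75/l_50 = 1 − 42,227/74,646 = (32,419)/74,646 = 0.434303.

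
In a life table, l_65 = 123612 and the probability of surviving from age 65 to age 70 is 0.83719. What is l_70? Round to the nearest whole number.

103487

l_70 = l_65 × p = 123612 × 0.83719 = 103487.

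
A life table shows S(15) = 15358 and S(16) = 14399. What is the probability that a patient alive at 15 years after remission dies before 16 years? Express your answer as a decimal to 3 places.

0.062

P(die before 16 | alive at 15) = 1 − S(16)/S(15) = 1 − 14399/15358 = (959)/15358 = 0.062443.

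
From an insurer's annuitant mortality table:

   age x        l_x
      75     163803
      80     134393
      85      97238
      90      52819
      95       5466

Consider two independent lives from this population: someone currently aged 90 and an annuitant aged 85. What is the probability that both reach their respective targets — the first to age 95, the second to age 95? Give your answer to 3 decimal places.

0.006

p₁ = l_95/l_90 = 5466/52819 = 0.103485; p₂ = l_95/l_85 = 5466/97238 = 0.056213.
P(both) = p₁ × p₂ = 0.103485 × 0.056213 = 0.005817.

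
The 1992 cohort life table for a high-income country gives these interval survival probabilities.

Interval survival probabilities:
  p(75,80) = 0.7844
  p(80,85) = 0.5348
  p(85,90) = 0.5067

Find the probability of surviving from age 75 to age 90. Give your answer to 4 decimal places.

0.2126

The overall survival probability is 0.7844 × 0.5348 × 0.5067.
= 0.212559.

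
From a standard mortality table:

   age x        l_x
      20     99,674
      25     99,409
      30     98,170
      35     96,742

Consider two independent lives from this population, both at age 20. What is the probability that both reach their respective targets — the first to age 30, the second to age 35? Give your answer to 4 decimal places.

0.9559

p₁ = l_30/l_20 = 98,170/99,674 = 0.984911; p₂ = l_35/l_20 = 96,742/99,674 = 0.970584.
P(both) = p₁ × p₂ = 0.984911 × 0.970584 = 0.955939.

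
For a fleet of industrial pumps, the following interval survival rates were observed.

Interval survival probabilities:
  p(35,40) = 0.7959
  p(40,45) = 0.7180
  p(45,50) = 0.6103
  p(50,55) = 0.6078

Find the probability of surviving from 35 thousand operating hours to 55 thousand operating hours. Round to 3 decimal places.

0.212

P(survive 35→55) = 0.7959 × 0.7180 × 0.6103 × 0.6078.
= 0.211976.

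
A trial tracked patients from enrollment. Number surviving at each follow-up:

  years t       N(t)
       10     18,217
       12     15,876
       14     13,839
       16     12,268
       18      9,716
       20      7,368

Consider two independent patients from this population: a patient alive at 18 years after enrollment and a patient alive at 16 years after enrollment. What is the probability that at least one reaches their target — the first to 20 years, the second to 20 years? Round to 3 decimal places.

p₁ = N(20)/N(18) = 7,368/9,716 = 0.758337; p₂ = N(20)/N(16) = 7,368/12,268 = 0.600587.
P(at least one) = 1 − (1−p₁)(1−p₂) = 1 − 0.241663 × 0.399413 = 0.903477.

0.903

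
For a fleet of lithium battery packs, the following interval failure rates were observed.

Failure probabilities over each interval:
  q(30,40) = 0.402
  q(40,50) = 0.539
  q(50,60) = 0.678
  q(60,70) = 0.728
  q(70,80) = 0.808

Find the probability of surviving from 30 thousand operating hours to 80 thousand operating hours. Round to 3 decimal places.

0.005

P(survive 30→80) = (1 − 0.402) × (1 − 0.539) × (1 − 0.678) × (1 − 0.728) × (1 − 0.808).
= 0.598 × 0.461 × 0.322 × 0.272 × 0.192 = 0.004636.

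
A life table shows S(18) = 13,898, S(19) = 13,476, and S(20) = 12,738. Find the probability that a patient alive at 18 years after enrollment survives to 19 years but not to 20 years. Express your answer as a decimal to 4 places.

This is the probability of reaching 19 but not 20, conditional on being alive at 18: (S(19) − S(20)) / S(18).
= (13,476 − 12,738) / 13,898 = 738 / 13,898 = 0.053101.

0.0531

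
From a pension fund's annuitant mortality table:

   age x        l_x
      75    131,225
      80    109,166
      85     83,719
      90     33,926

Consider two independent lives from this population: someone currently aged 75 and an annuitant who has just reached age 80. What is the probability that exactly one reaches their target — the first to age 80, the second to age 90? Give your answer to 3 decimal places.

0.626

p₁ = l_80/l_75 = 109,166/131,225 = 0.831899; p₂ = l_90/l_80 = 33,926/109,166 = 0.310774.
P(exactly one) = p₁(1−p₂) + (1−p₁)p₂ = 0.573366 + 0.052241 = 0.625608.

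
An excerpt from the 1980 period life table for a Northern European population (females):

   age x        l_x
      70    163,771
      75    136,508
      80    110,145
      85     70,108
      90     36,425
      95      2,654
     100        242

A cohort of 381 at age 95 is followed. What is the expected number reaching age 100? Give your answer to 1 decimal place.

34.7

The relevant probability is 242/2,654 = 0.091183.
Expected number = 381 × 0.091183 = 34.7.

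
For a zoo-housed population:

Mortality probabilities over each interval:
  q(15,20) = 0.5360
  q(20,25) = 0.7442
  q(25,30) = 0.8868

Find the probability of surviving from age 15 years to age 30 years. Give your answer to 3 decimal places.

P(survive 15→30) = (1 − 0.5360) × (1 − 0.7442) × (1 − 0.8868).
= 0.4640 × 0.2558 × 0.1132 = 0.013436.

0.013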